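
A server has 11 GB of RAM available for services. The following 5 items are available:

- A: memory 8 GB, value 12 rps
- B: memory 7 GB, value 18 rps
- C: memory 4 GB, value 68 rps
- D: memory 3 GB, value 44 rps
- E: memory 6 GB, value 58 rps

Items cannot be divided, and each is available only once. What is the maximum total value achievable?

Check high-value combinations within 11 GB:
- C+E: memory 4+6=10, value 68+58=126
- C+D: memory 4+3=7, value 68+44=112
- D+E: memory 3+6=9, value 44+58=102
Best: 126 rps.

126 rps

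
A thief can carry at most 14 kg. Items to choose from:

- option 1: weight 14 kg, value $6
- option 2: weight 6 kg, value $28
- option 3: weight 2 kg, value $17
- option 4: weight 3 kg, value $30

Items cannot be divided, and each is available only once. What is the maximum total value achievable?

Check high-value combinations within 14 kg:
- option 2+option 3+option 4: weight 6+2+3=11, value 28+17+30=75
- option 2+option 4: weight 6+3=9, value 28+30=58
- option 3+option 4: weight 2+3=5, value 17+30=47
- option 2+option 3: weight 6+2=8, value 28+17=45
Best: $75.

$75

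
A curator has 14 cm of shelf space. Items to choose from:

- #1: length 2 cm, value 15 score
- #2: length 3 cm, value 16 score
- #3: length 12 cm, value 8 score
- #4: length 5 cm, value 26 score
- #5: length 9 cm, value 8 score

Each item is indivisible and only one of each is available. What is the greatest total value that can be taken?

Check high-value combinations within 14 cm:
- #1+#2+#4: length 2+3+5=10, value 15+16+26=57
- #2+#4: length 3+5=8, value 16+26=42
- #1+#4: length 2+5=7, value 15+26=41
Best: 57 score.

57 score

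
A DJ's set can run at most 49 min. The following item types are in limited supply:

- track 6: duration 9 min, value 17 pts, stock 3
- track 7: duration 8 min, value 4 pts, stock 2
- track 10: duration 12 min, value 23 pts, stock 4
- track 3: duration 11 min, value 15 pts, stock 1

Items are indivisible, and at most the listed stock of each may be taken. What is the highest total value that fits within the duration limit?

92 pts

Top feasible selections:
- 4×track 10: duration 48, value 92
- 1×track 6 + 3×track 10: duration 45, value 86
Best: 92 pts.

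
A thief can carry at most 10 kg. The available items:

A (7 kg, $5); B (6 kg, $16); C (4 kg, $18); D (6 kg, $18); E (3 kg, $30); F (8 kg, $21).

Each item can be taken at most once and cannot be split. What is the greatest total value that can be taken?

$48

Check high-value combinations within 10 kg:
- C+E: weight 4+3=7, value 18+30=48
- D+E: weight 6+3=9, value 18+30=48
- B+E: weight 6+3=9, value 16+30=46
- C+D: weight 4+6=10, value 18+18=36
Best: $48.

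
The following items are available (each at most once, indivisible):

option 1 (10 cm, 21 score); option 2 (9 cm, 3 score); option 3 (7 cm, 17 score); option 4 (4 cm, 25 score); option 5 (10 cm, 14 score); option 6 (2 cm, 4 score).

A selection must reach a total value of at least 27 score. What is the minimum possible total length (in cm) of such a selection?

6

Subsets with value ≥ 27, sorted by total length:
- option 4+option 6: length 6, value 29
- option 3+option 4: length 11, value 42
- option 3+option 4+option 6: length 13, value 46
Minimum length: 6 cm.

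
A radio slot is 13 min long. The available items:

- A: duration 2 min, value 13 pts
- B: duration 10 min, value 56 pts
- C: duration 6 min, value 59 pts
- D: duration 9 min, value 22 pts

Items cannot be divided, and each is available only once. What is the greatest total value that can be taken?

72 pts

Check high-value combinations within 13 min:
- A+C: duration 2+6=8, value 13+59=72
- A+B: duration 2+10=12, value 13+56=69
- C: duration 6, value 59
- B: duration 10, value 56
- A+D: duration 2+9=11, value 13+22=35
Best: 72 pts.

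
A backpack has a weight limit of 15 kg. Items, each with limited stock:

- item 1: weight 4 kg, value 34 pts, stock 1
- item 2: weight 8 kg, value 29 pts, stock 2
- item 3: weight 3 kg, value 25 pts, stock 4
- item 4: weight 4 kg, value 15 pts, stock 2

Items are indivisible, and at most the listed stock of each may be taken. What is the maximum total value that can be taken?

Best selections within weight 15 and stock limits:
- 1×item 1 + 3×item 3: weight 13, value 109
- 4×item 3: weight 12, value 100
- 1×item 1 + 2×item 3 + 1×item 4: weight 14, value 99
- 3×item 3 + 1×item 4: weight 13, value 90
Best: 109 pts.

109 pts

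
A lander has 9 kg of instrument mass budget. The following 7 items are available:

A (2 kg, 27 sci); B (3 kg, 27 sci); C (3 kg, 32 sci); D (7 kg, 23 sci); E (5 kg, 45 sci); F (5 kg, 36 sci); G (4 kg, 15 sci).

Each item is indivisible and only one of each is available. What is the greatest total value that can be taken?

Check high-value combinations within 9 kg:
- A+B+C: mass 2+3+3=8, value 27+27+32=86
- C+E: mass 3+5=8, value 32+45=77
- A+C+G: mass 2+3+4=9, value 27+32+15=74
- A+E: mass 2+5=7, value 27+45=72
- B+E: mass 3+5=8, value 27+45=72
Best: 86 sci.

86 sci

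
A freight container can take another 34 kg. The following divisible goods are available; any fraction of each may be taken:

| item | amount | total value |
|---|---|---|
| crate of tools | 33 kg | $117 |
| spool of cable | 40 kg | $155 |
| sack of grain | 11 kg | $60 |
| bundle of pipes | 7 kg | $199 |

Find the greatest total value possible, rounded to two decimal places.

321.00

Take in order of value per unit:
- bundle of pipes (199/7 per unit): all 7 → value 199, running total 199.00
- sack of grain (60/11 per unit): all 11 → value 60, running total 259.00
- spool of cable (155/40 per unit): 16 of 40 → value 16×155/40 = 62.0000, running total 321.00
Total 321.00.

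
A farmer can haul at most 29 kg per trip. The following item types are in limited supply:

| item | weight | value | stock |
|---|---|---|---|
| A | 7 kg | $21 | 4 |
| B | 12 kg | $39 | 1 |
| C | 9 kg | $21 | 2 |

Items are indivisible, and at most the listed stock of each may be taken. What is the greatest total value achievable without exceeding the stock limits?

Best selections within weight 29 and stock limits:
- 4×A: weight 28, value 84
- 2×A + 1×B: weight 26, value 81
Best: $84.

$84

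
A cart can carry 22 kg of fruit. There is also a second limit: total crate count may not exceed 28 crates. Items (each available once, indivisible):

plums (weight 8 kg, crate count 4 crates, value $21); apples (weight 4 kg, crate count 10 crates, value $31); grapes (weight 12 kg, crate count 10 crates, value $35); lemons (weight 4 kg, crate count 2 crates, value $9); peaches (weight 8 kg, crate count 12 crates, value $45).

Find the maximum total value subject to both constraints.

$97

Feasible sets respecting both limits:
- plums+apples+peaches: weight 20, crate count 26, value 97
- apples+lemons+peaches: weight 16, crate count 24, value 85
- grapes+peaches: weight 20, crate count 22, value 80
- apples+peaches: weight 12, crate count 22, value 76
Best: $97.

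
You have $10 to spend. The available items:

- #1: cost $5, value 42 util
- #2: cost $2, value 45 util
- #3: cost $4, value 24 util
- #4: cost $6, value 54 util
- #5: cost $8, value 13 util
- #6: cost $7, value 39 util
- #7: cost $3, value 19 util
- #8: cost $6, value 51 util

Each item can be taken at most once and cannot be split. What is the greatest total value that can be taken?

106 util

Check high-value combinations within $10:
- #1+#2+#7: cost 5+2+3=10, value 42+45+19=106
- #2+#4: cost 2+6=8, value 45+54=99
- #2+#8: cost 2+6=8, value 45+51=96
- #2+#3+#7: cost 2+4+3=9, value 45+24+19=88
Best: 106 util.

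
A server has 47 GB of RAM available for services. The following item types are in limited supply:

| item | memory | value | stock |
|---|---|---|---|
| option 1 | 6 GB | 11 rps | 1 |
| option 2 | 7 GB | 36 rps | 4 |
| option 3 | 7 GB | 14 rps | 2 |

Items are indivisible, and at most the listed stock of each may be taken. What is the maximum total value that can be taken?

172 rps

Top feasible selections:
- 4×option 2 + 2×option 3: memory 42, value 172
- 1×option 1 + 4×option 2 + 1×option 3: memory 41, value 169
- 4×option 2 + 1×option 3: memory 35, value 158
Best: 172 rps.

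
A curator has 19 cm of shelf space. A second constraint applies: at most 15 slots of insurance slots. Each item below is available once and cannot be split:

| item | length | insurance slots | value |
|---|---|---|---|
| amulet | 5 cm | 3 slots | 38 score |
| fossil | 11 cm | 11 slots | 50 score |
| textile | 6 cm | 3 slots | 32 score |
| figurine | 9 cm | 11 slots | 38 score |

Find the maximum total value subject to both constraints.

Feasible sets respecting both limits:
- amulet+fossil: length 16, insurance slots 14, value 88
- fossil+textile: length 17, insurance slots 14, value 82
- amulet+figurine: length 14, insurance slots 14, value 76
- amulet+textile: length 11, insurance slots 6, value 70
Best: 88 score.

88 score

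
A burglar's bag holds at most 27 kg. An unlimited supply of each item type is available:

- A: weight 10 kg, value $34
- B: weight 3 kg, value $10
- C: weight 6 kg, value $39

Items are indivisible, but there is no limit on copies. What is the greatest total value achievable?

Best value-per-unit is C at 39/6; filling with it alone gives 4×39 = 156.
Optimal mix: 1×B + 4×C → weight 27, value 166.

$166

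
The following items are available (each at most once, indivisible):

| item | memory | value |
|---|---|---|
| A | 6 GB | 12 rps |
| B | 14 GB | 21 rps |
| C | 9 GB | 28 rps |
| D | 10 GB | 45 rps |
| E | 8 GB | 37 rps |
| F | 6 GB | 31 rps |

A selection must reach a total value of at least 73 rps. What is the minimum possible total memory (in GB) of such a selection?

16

Subsets with value ≥ 73, sorted by total memory:
- D+F: memory 16, value 76
- D+E: memory 18, value 82
- C+D: memory 19, value 73
- A+E+F: memory 20, value 80
Minimum memory: 16 GB.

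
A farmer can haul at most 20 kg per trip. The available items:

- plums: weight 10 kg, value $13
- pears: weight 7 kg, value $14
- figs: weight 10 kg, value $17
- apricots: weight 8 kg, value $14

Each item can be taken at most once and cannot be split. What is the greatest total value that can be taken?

$31

Check high-value combinations within 20 kg:
- pears+figs: weight 7+10=17, value 14+17=31
- figs+apricots: weight 10+8=18, value 17+14=31
- plums+figs: weight 10+10=20, value 13+17=30
Best: $31.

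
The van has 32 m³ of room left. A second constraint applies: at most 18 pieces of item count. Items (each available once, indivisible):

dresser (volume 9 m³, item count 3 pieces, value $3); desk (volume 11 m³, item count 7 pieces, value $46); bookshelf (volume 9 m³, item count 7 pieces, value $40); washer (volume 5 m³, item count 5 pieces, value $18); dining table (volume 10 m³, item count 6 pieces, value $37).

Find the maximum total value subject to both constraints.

Feasible sets respecting both limits:
- desk+washer+dining table: volume 26, item count 18, value 101
- bookshelf+washer+dining table: volume 24, item count 18, value 95
- dresser+desk+bookshelf: volume 29, item count 17, value 89
Best: $101.

$101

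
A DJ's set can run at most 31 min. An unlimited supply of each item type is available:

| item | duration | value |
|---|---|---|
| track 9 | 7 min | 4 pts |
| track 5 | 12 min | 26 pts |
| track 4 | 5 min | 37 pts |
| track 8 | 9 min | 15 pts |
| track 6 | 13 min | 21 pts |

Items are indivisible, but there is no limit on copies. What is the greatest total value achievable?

Best value-per-unit is track 4 at 37/5, and filling with it alone uses duration 6×5=30. No mix of the others beats 6×37 = 222.

222 pts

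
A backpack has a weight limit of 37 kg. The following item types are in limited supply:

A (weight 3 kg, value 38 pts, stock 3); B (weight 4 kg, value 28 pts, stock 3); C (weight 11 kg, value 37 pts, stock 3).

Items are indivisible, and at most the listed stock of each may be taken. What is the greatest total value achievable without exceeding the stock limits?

235 pts

Best selections within weight 37 and stock limits:
- 3×A + 3×B + 1×C: weight 32, value 235
- 3×A + 1×B + 2×C: weight 35, value 216
- 3×A + 2×B + 1×C: weight 28, value 207
- 2×A + 2×B + 2×C: weight 36, value 206
Best: 235 pts.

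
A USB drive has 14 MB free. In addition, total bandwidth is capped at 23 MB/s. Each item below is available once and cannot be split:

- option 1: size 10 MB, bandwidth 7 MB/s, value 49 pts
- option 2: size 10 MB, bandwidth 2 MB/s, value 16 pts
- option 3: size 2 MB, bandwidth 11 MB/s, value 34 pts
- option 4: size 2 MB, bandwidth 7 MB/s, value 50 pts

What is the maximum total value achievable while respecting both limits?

Feasible sets respecting both limits:
- option 2+option 3+option 4: size 14, bandwidth 20, value 100
- option 1+option 4: size 12, bandwidth 14, value 99
- option 3+option 4: size 4, bandwidth 18, value 84
- option 1+option 3: size 12, bandwidth 18, value 83
Best: 100 pts.

100 pts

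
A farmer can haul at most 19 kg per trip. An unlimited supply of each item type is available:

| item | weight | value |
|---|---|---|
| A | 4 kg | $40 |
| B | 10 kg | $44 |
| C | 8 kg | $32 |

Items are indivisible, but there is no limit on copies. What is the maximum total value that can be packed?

Best value-per-unit is A at 40/4, and filling with it alone uses weight 4×4=16. No mix of the others beats 4×40 = 160.

$160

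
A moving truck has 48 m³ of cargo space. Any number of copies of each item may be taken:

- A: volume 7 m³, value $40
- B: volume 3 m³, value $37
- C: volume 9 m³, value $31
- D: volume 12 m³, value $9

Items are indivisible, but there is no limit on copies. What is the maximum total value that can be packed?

Best value-per-unit is B at 37/3, and filling with it alone uses volume 16×3=48. No mix of the others beats 16×37 = 592.

$592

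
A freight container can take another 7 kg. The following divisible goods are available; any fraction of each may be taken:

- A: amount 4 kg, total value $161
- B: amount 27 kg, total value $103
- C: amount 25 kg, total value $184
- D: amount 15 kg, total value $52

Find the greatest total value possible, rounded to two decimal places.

Take in order of value per unit:
- A (161/4 per unit): all 4 → value 161, running total 161.00
- C (184/25 per unit): 3 of 25 → value 3×184/25 = 22.0800, running total 183.08
Total 183.08.

183.08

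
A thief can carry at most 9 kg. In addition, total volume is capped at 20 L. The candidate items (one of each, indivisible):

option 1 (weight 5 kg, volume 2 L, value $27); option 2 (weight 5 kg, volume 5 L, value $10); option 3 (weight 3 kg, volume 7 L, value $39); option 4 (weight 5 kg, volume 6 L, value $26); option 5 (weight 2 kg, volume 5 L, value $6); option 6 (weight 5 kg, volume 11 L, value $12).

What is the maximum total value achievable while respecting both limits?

$66

Feasible sets respecting both limits:
- option 1+option 3: weight 8, volume 9, value 66
- option 3+option 4: weight 8, volume 13, value 65
- option 3+option 6: weight 8, volume 18, value 51
Best: $66.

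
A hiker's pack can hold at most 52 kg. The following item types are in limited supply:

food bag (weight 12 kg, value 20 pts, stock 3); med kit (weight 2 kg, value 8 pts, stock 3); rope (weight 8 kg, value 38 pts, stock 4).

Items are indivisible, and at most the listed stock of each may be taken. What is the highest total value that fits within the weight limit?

Best selections within weight 52 and stock limits:
- 1×food bag + 3×med kit + 4×rope: weight 50, value 196
- 1×food bag + 2×med kit + 4×rope: weight 48, value 188
- 1×food bag + 1×med kit + 4×rope: weight 46, value 180
Best: 196 pts.

196 pts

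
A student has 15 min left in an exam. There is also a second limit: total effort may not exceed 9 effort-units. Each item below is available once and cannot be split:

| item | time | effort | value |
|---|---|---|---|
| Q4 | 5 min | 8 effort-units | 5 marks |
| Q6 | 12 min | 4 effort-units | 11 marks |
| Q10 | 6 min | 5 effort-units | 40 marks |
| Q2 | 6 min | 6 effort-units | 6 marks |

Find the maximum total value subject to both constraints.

Feasible sets respecting both limits:
- Q10: time 6, effort 5, value 40
- Q6: time 12, effort 4, value 11
- Q2: time 6, effort 6, value 6
Best: 40 marks.

40 marks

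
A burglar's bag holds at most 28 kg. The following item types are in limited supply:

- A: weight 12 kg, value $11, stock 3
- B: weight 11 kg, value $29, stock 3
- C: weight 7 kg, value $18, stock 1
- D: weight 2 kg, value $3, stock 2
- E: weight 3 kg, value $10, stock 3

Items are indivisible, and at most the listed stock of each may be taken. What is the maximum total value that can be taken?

$78

Top feasible selections:
- 2×B + 2×E: weight 28, value 78
- 1×B + 1×C + 3×E: weight 27, value 77
Best: $78.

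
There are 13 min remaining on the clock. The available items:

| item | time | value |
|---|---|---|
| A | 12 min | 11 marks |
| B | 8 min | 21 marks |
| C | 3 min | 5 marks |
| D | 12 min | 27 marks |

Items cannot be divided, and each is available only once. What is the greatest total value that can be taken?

27 marks

Check high-value combinations within 13 min:
- D: time 12, value 27
- B+C: time 8+3=11, value 21+5=26
- B: time 8, value 21
- A: time 12, value 11
- C: time 3, value 5
Best: 27 marks.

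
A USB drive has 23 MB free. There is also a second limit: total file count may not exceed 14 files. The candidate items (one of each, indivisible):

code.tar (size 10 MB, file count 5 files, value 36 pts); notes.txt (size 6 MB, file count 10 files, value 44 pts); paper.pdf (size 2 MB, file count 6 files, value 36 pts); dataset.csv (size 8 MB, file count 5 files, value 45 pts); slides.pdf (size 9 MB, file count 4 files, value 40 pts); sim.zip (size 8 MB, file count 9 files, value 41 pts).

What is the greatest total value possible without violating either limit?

Feasible sets respecting both limits:
- dataset.csv+sim.zip: size 16, file count 14, value 86
- dataset.csv+slides.pdf: size 17, file count 9, value 85
- notes.txt+slides.pdf: size 15, file count 14, value 84
- code.tar+dataset.csv: size 18, file count 10, value 81
Best: 86 pts.

86 pts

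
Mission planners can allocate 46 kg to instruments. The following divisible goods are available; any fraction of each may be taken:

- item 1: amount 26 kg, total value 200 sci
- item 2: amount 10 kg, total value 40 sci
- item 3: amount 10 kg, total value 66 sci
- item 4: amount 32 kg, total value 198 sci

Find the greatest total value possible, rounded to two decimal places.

327.88

Take in order of value per unit:
- item 1 (200/26 per unit): all 26 → value 200, running total 200.00
- item 3 (66/10 per unit): all 10 → value 66, running total 266.00
- item 4 (198/32 per unit): 10 of 32 → value 10×198/32 = 61.8750, running total 327.88
Total 327.88.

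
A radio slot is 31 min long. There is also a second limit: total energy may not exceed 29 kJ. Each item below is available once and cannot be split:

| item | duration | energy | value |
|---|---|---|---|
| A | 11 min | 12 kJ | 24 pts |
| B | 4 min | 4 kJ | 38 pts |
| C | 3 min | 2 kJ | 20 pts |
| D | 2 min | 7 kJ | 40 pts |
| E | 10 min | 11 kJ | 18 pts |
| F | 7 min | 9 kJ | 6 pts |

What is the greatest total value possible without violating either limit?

122 pts

Feasible sets respecting both limits:
- A+B+C+D: duration 20, energy 25, value 122
- B+C+D+E: duration 19, energy 24, value 116
- B+C+D+F: duration 16, energy 22, value 104
Best: 122 pts.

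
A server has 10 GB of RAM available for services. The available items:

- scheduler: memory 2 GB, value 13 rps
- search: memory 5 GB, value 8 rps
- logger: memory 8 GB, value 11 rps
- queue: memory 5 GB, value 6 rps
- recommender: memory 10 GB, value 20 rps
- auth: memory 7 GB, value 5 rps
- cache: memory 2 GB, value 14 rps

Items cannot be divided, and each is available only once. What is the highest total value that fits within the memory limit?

35 rps

Check high-value combinations within 10 GB:
- scheduler+search+cache: memory 2+5+2=9, value 13+8+14=35
- scheduler+queue+cache: memory 2+5+2=9, value 13+6+14=33
- scheduler+cache: memory 2+2=4, value 13+14=27
- logger+cache: memory 8+2=10, value 11+14=25
Best: 35 rps.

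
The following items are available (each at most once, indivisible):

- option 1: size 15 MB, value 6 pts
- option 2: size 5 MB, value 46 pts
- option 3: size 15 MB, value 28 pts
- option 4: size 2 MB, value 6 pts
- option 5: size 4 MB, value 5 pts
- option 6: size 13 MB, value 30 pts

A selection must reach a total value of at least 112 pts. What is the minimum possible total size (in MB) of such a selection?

Subsets with value ≥ 112, sorted by total size:
- option 2+option 3+option 4+option 5+option 6: size 39, value 115
- option 1+option 2+option 3+option 4+option 6: size 50, value 116
- option 1+option 2+option 3+option 5+option 6: size 52, value 115
Minimum size: 39 MB.

39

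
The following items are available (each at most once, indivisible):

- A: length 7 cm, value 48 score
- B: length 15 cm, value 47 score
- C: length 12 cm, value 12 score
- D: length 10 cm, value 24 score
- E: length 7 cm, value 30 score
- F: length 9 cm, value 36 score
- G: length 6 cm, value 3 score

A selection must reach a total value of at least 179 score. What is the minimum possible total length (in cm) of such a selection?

48

Subsets with value ≥ 179, sorted by total length:
- A+B+D+E+F: length 48, value 185
- A+B+D+E+F+G: length 54, value 188
- A+B+C+D+E+F: length 60, value 197
Minimum length: 48 cm.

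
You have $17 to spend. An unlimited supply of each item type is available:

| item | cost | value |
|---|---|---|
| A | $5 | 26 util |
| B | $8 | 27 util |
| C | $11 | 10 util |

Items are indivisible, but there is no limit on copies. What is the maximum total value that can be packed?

Best value-per-unit is A at 26/5, and filling with it alone uses cost 3×5=15. No mix of the others beats 3×26 = 78.

78 util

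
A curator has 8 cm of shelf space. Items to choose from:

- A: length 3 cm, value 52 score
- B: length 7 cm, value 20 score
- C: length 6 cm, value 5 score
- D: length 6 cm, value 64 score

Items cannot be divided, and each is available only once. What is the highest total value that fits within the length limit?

Check high-value combinations within 8 cm:
- D: length 6, value 64
- A: length 3, value 52
- B: length 7, value 20
- C: length 6, value 5
Best: 64 score.

64 score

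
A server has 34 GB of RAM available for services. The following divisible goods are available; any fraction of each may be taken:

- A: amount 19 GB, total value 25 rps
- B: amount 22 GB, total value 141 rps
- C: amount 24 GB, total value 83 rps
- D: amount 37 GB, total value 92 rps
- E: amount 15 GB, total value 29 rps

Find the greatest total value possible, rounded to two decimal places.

Take in order of value per unit:
- B (141/22 per unit): all 22 → value 141, running total 141.00
- C (83/24 per unit): 12 of 24 → value 12×83/24 = 41.5000, running total 182.50
Total 182.50.

182.50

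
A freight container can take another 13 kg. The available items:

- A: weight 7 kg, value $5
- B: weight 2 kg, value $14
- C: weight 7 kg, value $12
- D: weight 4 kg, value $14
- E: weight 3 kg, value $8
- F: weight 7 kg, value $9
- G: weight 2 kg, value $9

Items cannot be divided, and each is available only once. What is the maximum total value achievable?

Check high-value combinations within 13 kg:
- B+D+E+G: weight 2+4+3+2=11, value 14+14+8+9=45
- B+C+D: weight 2+7+4=13, value 14+12+14=40
- B+D+G: weight 2+4+2=8, value 14+14+9=37
- B+D+F: weight 2+4+7=13, value 14+14+9=37
- B+D+E: weight 2+4+3=9, value 14+14+8=36
Best: $45.

$45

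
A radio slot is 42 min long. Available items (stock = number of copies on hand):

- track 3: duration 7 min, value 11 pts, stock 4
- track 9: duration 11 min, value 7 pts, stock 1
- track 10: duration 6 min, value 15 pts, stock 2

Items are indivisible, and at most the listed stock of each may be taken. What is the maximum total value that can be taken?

Top feasible selections:
- 4×track 3 + 2×track 10: duration 40, value 74
- 3×track 3 + 2×track 10: duration 33, value 63
- 4×track 3 + 1×track 10: duration 34, value 59
Best: 74 pts.

74 pts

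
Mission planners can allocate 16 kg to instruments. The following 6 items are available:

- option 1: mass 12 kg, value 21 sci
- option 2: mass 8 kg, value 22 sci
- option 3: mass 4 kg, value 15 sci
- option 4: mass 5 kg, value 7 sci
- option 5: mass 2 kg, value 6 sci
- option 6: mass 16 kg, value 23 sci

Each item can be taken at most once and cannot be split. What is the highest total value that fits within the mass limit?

43 sci

Check high-value combinations within 16 kg:
- option 2+option 3+option 5: mass 8+4+2=14, value 22+15+6=43
- option 2+option 3: mass 8+4=12, value 22+15=37
- option 1+option 3: mass 12+4=16, value 21+15=36
- option 2+option 4+option 5: mass 8+5+2=15, value 22+7+6=35
- option 2+option 4: mass 8+5=13, value 22+7=29
Best: 43 sci.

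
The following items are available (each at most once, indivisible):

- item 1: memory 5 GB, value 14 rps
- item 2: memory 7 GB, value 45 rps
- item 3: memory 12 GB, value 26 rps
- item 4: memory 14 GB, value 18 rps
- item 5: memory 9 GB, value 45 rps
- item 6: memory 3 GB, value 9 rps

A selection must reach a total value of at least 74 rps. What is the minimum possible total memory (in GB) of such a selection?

16

Subsets with value ≥ 74, sorted by total memory:
- item 2+item 5: memory 16, value 90
- item 2+item 5+item 6: memory 19, value 99
- item 1+item 2+item 5: memory 21, value 104
- item 2+item 3+item 6: memory 22, value 80
Minimum memory: 16 GB.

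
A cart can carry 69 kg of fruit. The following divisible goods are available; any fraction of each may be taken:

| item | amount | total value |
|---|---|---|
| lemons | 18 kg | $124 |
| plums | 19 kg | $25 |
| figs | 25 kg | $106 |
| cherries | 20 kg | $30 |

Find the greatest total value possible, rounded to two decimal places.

267.89

Take in order of value per unit:
- lemons (124/18 per unit): all 18 → value 124, running total 124.00
- figs (106/25 per unit): all 25 → value 106, running total 230.00
- cherries (30/20 per unit): all 20 → value 30, running total 260.00
- plums (25/19 per unit): 6 of 19 → value 6×25/19 = 7.8947, running total 267.89
Total 267.89.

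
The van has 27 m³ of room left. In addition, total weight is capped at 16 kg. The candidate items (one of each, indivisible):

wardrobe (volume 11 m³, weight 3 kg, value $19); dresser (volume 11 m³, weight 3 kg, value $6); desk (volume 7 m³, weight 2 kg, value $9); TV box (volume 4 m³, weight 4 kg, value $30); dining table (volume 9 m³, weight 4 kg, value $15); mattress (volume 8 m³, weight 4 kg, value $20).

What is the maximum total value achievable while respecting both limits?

$69

Feasible sets respecting both limits:
- wardrobe+TV box+mattress: volume 23, weight 11, value 69
- TV box+dining table+mattress: volume 21, weight 12, value 65
- wardrobe+TV box+dining table: volume 24, weight 11, value 64
Best: $69.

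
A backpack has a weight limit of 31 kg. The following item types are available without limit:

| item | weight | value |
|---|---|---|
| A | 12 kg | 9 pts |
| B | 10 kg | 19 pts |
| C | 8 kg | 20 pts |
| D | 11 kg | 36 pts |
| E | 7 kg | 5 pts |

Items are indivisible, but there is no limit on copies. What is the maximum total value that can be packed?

92 pts

Best value-per-unit is D at 36/11; filling with it alone gives 2×36 = 72.
Optimal mix: 1×C + 2×D → weight 30, value 92.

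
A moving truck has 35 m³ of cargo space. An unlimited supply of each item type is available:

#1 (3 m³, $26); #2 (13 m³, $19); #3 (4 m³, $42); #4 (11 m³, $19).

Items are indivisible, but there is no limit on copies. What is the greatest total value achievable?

$362

Best value-per-unit is #3 at 42/4; filling with it alone gives 8×42 = 336.
Optimal mix: 1×#1 + 8×#3 → volume 35, value 362.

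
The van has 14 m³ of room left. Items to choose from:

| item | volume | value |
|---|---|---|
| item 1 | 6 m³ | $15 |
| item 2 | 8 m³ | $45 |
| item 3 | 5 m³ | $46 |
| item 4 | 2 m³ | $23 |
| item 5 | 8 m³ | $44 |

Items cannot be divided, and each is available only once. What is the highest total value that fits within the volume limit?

$91

This is a 0/1 knapsack; check combinations near the capacity.
- item 2+item 3: volume 8+5=13, value 45+46=91
- item 3+item 5: volume 5+8=13, value 46+44=90
- item 1+item 3+item 4: volume 6+5+2=13, value 15+46+23=84
- item 3+item 4: volume 5+2=7, value 46+23=69
Best: $91.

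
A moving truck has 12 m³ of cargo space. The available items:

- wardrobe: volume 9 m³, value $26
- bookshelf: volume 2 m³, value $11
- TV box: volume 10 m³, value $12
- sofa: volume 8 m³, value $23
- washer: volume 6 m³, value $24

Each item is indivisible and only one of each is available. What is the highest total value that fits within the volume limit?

Check high-value combinations within 12 m³:
- wardrobe+bookshelf: volume 9+2=11, value 26+11=37
- bookshelf+washer: volume 2+6=8, value 11+24=35
- bookshelf+sofa: volume 2+8=10, value 11+23=34
- wardrobe: volume 9, value 26
- washer: volume 6, value 24
Best: $37.

$37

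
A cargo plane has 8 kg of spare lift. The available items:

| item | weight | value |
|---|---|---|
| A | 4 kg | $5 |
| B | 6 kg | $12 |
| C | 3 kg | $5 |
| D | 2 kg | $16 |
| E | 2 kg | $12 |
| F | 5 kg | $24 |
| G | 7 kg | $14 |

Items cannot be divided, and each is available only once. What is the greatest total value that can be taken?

$40

Check high-value combinations within 8 kg:
- D+F: weight 2+5=7, value 16+24=40
- E+F: weight 2+5=7, value 12+24=36
- C+D+E: weight 3+2+2=7, value 5+16+12=33
- A+D+E: weight 4+2+2=8, value 5+16+12=33
Best: $40.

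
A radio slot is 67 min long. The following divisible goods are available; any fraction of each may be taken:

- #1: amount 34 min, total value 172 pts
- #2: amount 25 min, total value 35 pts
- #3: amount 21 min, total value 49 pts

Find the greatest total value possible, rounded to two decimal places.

237.80

Take in order of value per unit:
- #1 (172/34 per unit): all 34 → value 172, running total 172.00
- #3 (49/21 per unit): all 21 → value 49, running total 221.00
- #2 (35/25 per unit): 12 of 25 → value 12×35/25 = 16.8000, running total 237.80
Total 237.80.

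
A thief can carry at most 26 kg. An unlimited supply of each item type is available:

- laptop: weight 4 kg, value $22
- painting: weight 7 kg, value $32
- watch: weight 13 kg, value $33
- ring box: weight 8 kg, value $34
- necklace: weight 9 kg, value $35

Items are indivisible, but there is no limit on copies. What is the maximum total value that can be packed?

Best value-per-unit is laptop at 22/4, and filling with it alone uses weight 6×4=24. No mix of the others beats 6×22 = 132.

$132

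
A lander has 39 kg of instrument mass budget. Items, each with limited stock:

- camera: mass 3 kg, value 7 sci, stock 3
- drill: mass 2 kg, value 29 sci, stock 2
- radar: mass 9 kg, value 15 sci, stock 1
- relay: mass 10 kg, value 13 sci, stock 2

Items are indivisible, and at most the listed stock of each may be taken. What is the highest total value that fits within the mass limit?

113 sci

Top feasible selections:
- 2×camera + 2×drill + 1×radar + 2×relay: mass 39, value 113
- 3×camera + 2×drill + 1×radar + 1×relay: mass 32, value 107
- 1×camera + 2×drill + 1×radar + 2×relay: mass 36, value 106
- 3×camera + 2×drill + 2×relay: mass 33, value 105
Best: 113 sci.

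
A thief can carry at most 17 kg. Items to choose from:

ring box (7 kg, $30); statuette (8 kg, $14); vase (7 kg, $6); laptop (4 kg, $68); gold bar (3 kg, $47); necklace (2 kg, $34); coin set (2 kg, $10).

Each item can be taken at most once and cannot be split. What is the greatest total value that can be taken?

$179

Check high-value combinations within 17 kg:
- ring box+laptop+gold bar+necklace: weight 7+4+3+2=16, value 30+68+47+34=179
- statuette+laptop+gold bar+necklace: weight 8+4+3+2=17, value 14+68+47+34=163
- laptop+gold bar+necklace+coin set: weight 4+3+2+2=11, value 68+47+34+10=159
Best: $179.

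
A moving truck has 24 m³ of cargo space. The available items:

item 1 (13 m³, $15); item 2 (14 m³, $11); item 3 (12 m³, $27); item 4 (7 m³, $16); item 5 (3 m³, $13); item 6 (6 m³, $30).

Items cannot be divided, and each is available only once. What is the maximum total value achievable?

$70

Check high-value combinations within 24 m³:
- item 3+item 5+item 6: volume 12+3+6=21, value 27+13+30=70
- item 4+item 5+item 6: volume 7+3+6=16, value 16+13+30=59
- item 1+item 5+item 6: volume 13+3+6=22, value 15+13+30=58
- item 3+item 6: volume 12+6=18, value 27+30=57
Best: $70.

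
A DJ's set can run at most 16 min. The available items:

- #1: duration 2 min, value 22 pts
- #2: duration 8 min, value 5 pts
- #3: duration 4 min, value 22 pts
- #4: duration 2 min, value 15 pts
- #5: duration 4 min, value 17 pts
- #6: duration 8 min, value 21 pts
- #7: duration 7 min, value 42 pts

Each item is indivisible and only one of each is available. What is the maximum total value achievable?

101 pts

Check high-value combinations within 16 min:
- #1+#3+#4+#7: duration 2+4+2+7=15, value 22+22+15+42=101
- #1+#4+#5+#7: duration 2+2+4+7=15, value 22+15+17+42=96
- #1+#3+#7: duration 2+4+7=13, value 22+22+42=86
- #1+#5+#7: duration 2+4+7=13, value 22+17+42=81
Best: 101 pts.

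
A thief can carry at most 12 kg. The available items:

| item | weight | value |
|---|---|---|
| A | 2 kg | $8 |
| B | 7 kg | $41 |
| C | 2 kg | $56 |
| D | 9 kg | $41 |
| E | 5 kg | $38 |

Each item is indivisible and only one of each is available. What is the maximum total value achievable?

$105

Check high-value combinations within 12 kg:
- A+B+C: weight 2+7+2=11, value 8+41+56=105
- A+C+E: weight 2+2+5=9, value 8+56+38=102
- B+C: weight 7+2=9, value 41+56=97
Best: $105.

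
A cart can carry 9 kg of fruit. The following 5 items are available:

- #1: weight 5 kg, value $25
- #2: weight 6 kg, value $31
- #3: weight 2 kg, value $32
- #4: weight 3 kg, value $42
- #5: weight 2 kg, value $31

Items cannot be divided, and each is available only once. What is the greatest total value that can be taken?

$105

Check high-value combinations within 9 kg:
- #3+#4+#5: weight 2+3+2=7, value 32+42+31=105
- #1+#3+#5: weight 5+2+2=9, value 25+32+31=88
- #3+#4: weight 2+3=5, value 32+42=74
- #4+#5: weight 3+2=5, value 42+31=73
Best: $105.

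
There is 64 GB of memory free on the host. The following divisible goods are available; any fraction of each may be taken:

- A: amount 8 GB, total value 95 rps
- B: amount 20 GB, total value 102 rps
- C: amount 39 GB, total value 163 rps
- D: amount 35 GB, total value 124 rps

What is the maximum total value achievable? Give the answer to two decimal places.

347.46

Take in order of value per unit:
- A (95/8 per unit): all 8 → value 95, running total 95.00
- B (102/20 per unit): all 20 → value 102, running total 197.00
- C (163/39 per unit): 36 of 39 → value 36×163/39 = 150.4615, running total 347.46
Total 347.46.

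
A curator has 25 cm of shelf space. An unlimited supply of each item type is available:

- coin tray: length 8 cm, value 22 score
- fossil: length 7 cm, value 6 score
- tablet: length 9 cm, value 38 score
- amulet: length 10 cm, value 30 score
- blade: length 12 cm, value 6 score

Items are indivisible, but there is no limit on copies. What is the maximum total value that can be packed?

82 score

Best value-per-unit is tablet at 38/9; filling with it alone gives 2×38 = 76.
Optimal mix: 2×coin tray + 1×tablet → length 25, value 82.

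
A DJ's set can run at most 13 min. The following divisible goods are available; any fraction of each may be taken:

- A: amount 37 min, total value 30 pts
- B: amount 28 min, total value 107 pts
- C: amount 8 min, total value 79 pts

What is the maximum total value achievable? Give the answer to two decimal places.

98.11

Take in order of value per unit:
- C (79/8 per unit): all 8 → value 79, running total 79.00
- B (107/28 per unit): 5 of 28 → value 5×107/28 = 19.1071, running total 98.11
Total 98.11.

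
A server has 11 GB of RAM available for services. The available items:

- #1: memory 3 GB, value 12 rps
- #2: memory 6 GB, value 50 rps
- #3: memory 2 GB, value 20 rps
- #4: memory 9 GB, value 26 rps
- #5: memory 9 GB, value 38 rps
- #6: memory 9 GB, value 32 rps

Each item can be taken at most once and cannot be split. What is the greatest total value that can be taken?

Check high-value combinations within 11 GB:
- #1+#2+#3: memory 3+6+2=11, value 12+50+20=82
- #2+#3: memory 6+2=8, value 50+20=70
- #1+#2: memory 3+6=9, value 12+50=62
- #3+#5: memory 2+9=11, value 20+38=58
- #3+#6: memory 2+9=11, value 20+32=52
Best: 82 rps.

82 rps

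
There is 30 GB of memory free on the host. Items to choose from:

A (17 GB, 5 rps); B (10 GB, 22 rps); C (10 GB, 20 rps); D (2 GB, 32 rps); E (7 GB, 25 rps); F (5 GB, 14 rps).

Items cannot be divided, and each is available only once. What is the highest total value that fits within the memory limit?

Check high-value combinations within 30 GB:
- B+C+D+E: memory 10+10+2+7=29, value 22+20+32+25=99
- B+D+E+F: memory 10+2+7+5=24, value 22+32+25+14=93
- C+D+E+F: memory 10+2+7+5=24, value 20+32+25+14=91
- B+C+D+F: memory 10+10+2+5=27, value 22+20+32+14=88
- B+D+E: memory 10+2+7=19, value 22+32+25=79
Best: 99 rps.

99 rps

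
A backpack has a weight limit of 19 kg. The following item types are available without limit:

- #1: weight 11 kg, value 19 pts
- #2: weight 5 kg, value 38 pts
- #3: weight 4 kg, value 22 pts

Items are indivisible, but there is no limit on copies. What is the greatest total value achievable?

Best value-per-unit is #2 at 38/5; filling with it alone gives 3×38 = 114.
Optimal mix: 3×#2 + 1×#3 → weight 19, value 136.

136 pts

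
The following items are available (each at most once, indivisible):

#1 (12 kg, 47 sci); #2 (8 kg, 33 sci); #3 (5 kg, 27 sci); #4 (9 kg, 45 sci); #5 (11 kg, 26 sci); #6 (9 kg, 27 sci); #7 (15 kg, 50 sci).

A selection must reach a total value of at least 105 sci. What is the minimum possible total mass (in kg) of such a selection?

22

Subsets with value ≥ 105, sorted by total mass:
- #2+#3+#4: mass 22, value 105
- #1+#2+#3: mass 25, value 107
- #1+#3+#4: mass 26, value 119
- #2+#4+#6: mass 26, value 105
Minimum mass: 22 kg.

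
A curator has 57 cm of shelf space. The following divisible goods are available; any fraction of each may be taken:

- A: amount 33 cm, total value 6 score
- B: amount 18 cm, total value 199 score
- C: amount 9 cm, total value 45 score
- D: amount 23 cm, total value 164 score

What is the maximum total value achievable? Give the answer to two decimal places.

Take in order of value per unit:
- B (199/18 per unit): all 18 → value 199, running total 199.00
- D (164/23 per unit): all 23 → value 164, running total 363.00
- C (45/9 per unit): all 9 → value 45, running total 408.00
- A (6/33 per unit): 7 of 33 → value 7×6/33 = 1.2727, running total 409.27
Total 409.27.

409.27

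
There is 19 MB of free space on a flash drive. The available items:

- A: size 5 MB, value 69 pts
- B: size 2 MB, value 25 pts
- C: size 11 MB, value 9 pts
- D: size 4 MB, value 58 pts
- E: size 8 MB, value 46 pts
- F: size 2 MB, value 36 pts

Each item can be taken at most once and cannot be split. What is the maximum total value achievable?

This is a 0/1 knapsack; check combinations near the capacity.
- A+D+E+F: size 5+4+8+2=19, value 69+58+46+36=209
- A+B+D+E: size 5+2+4+8=19, value 69+25+58+46=198
- A+B+D+F: size 5+2+4+2=13, value 69+25+58+36=188
Best: 209 pts.

209 pts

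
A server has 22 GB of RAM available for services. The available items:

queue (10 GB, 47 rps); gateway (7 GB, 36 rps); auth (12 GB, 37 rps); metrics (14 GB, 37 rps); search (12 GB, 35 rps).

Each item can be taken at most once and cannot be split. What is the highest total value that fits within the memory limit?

This is a 0/1 knapsack; check combinations near the capacity.
- queue+auth: memory 10+12=22, value 47+37=84
- queue+gateway: memory 10+7=17, value 47+36=83
- queue+search: memory 10+12=22, value 47+35=82
- gateway+auth: memory 7+12=19, value 36+37=73
Best: 84 rps.

84 rps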